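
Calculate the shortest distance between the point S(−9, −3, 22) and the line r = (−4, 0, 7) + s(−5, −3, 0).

15

Direction vector d = (−5, −3, 0).
AP = (−5, −3, 15); AP·d = 34, |AP|² = 259, |d|² = 34.
distance² = |AP|² − (AP·d)²/|d|² = 259 − 1156/34 = 225, so the distance is 15.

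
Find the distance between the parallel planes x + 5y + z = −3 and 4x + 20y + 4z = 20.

8√3/9

Divide the second equation by 4 to match normals: x + 5y + z = 5.
Both planes have normal n = (1, 5, 1), |n| = 3√3. Any point on the first plane is at distance |5 − (-3)|/|n| = 8/(3√3) from the second.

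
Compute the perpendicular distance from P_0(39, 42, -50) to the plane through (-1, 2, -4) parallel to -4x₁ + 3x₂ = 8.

8

Parallel planes share the normal n = (-4, 3, 0); since (-1, 2, -4) lies on the plane, its equation is -4x₁ + 3x₂ = 10.
Then n·(39, 42, -50) - 10 = -40.
|n| = √(16 + 9 + 0) = 5, so the distance is |-40|/5 = 8.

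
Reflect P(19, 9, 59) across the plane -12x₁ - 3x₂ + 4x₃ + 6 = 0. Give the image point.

(223/13, 111/13, 775/13)

With n = (-12, -3, 4), the signed offset is (n·P − (-6))/|n|² = -13/169 = -1/13.
P' = P − 2t·n = (19, 9, 59) − (-2/13)·(-12, -3, 4) = (223/13, 111/13, 775/13).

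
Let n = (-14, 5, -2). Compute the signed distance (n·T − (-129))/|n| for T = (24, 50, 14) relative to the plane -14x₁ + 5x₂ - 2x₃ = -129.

1

n·T − (-129) = 15.
|n| = 15, so the signed distance is 15/15 = 1.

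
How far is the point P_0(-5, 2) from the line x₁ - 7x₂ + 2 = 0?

17/(5√2)

d = |1·(-5) + (-7)·2 − (-2)| / √(1 + 49) = |-17|/(5√2) = 17√2/10.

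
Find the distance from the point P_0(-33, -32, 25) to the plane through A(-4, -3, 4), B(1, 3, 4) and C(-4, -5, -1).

√65/5

AB = (5, 6, 0) and AC = (0, -2, -5), so a normal is n = AB × AC = (-30, 25, -10).
Then n·(-33, -32, 25) - 5 = -65.
|n| = √(900 + 625 + 100) = 5√65, so the distance is |-65|/(5√65) = √65/5.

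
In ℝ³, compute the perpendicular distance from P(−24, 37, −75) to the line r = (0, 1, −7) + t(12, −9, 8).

12√13

Direction vector d = (12, −9, 8).
AP = (−24, 36, −68), and AP × d = (−324, −624, −216).
|AP × d|² = 541008 and |d|² = 289, so the distance is √(541008/289) = √1872 = 12√13.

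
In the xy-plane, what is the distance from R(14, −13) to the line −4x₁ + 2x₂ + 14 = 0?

d = |(-4)·14 + 2·(-13) − (-14)| / √(16 + 4) = |-68|/(2√5) = 34/√5.

34/√5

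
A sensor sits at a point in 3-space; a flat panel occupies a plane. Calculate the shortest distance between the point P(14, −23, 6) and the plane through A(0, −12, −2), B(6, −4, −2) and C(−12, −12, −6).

AB = (6, 8, 0) and AC = (−12, 0, −4), so a normal is n = AB × AC = (−32, 24, 96).
d = |(-32)·14 + 24·(-23) + 96·6 − (-480)| / √(1024 + 576 + 9216) = |56| / 104 = 7/13.

7/13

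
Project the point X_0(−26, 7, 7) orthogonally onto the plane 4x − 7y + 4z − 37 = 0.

(-18, -7, 15)

The perpendicular from X_0 has direction n = (4, −7, 4): r = (−26, 7, 7) + μ(4, −7, 4).
Substitute into the plane: n·(X_0 + μn) = 37 gives -125 + 81μ = 37, so μ = 2.
Foot = (−26, 7, 7) + 2·(4, −7, 4) = (−18, −7, 15).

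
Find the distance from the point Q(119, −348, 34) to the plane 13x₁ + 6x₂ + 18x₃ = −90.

7

Normal vector n = (13, 6, 18), and n·(119, −348, 34) − (−90) = 161.
|n| = √(169 + 36 + 324) = 23, so the distance is |161|/23 = 7.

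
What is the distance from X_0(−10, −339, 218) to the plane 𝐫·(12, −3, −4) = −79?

d = |12·(-10) + (-3)·(-339) + (-4)·218 − (-79)| / √(144 + 9 + 16) = |104| / 13 = 8.

8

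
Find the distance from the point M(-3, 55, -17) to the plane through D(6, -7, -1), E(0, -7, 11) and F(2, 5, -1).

22/7

DE = (-6, 0, 12) and DF = (-4, 12, 0), so a normal is n = DE × DF = (-144, -48, -72).
Then n·(-3, 55, -17) - (-456) = -528.
|n| = √(20736 + 2304 + 5184) = 168, so the distance is |-528|/168 = 22/7.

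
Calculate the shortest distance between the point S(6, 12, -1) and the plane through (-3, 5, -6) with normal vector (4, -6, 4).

7/√17

The plane has equation n·(r − (-3, 5, -6)) = 0, i.e. n·r = -66.
Then n·(6, 12, -1) - (-66) = 14.
|n| = √(16 + 36 + 16) = 2√17, so the distance is |14|/(2√17) = 7/√17.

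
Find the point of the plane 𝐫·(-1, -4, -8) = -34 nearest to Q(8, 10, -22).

(10, 18, -6)

n = (-1, -4, -8), |n|² = 81, and n·Q − (-34) = 162.
t = 162/81 = 2, so the foot is Q − t·n = (8, 10, -22) − 2·(-1, -4, -8) = (10, 18, -6).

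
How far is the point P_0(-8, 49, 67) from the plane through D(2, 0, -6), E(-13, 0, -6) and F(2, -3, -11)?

DE = (-15, 0, 0) and DF = (0, -3, -5), so a normal is n = DE × DF = (0, -75, 45).
d = |(-75)·49 + 45·67 − (-270)| / √(0 + 5625 + 2025) = |-390| / (15√34) = 26/√34.

13√34/17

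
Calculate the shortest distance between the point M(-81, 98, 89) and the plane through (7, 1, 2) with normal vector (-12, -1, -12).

5

The plane has equation n·(r − (7, 1, 2)) = 0, i.e. n·r = -109.
d = |(-12)·(-81) + (-1)·98 + (-12)·89 − (-109)| / √(144 + 1 + 144) = |-85| / 17 = 5.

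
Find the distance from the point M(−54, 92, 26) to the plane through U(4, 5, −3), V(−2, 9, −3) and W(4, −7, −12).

UV = (−6, 4, 0) and UW = (0, −12, −9), so a normal is n = UV × UW = (−36, −54, 72).
n = (−36, −54, 72); n·P − (-630) = -522; |n| = 18√29; distance = 522/(18√29) = √29.

√29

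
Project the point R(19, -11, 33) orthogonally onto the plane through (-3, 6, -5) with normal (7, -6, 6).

The perpendicular from R has direction n = (7, -6, 6): r = (19, -11, 33) + λ(7, -6, 6).
Substitute into the plane: n·(R + λn) = -87 gives 397 + 121λ = -87, so λ = -4.
Foot = (19, -11, 33) + (-4)·(7, -6, 6) = (-9, 13, 9).

(-9, 13, 9)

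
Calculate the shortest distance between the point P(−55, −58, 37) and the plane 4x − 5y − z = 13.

20/√42

n = (4, −5, −1); n·P − 13 = 20; |n| = √42; distance = 20/√42.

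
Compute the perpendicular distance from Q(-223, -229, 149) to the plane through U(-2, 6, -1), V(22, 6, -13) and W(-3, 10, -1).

UV = (24, 0, -12) and UW = (-1, 4, 0), so a normal is n = UV × UW = (48, 12, 96).
n = (48, 12, 96); n·P − (-120) = 972; |n| = 108; distance = 972/108 = 9.

9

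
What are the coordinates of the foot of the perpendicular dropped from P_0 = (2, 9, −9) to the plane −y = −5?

(2, 5, -9)

The perpendicular from P_0 has direction n = (0, −1, 0): r = (2, 9, −9) + λ(0, −1, 0).
Substitute into the plane: n·(P_0 + λn) = -5 gives -9 + 1λ = -5, so λ = 4.
Foot = (2, 9, −9) + 4·(0, −1, 0) = (2, 5, −9).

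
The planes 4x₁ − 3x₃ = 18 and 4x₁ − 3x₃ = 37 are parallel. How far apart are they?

Both planes have normal n = (4, 0, −3), |n| = 5. Any point on the first plane is at distance |37 − 18|/|n| = 19/5 from the second.

19/5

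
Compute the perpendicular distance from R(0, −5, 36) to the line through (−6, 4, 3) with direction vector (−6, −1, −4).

27

Direction vector d = (−6, −1, −4).
AP = (6, −9, 33), and AP × d = (69, −174, −60).
|AP × d|² = 38637 and |d|² = 53, so the distance is √(38637/53) = √729 = 27.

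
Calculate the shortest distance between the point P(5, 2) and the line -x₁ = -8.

3

d = |(-1)·5 + 0·2 − (-8)| / √(1 + 0) = |3|/1 = 3.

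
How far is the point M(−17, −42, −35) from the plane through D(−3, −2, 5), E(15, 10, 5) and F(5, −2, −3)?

DE = (18, 12, 0) and DF = (8, 0, −8), so a normal is n = DE × DF = (−96, 144, −96).
Then n·(−17, −42, −35) − (−480) = −576.
|n| = √(9216 + 20736 + 9216) = 48√17, so the distance is |-576|/(48√17) = 12/√17.

12√17/17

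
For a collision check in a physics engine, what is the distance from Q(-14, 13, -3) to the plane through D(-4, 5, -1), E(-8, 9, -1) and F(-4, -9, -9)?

DE = (-4, 4, 0) and DF = (0, -14, -8), so a normal is n = DE × DF = (-32, -32, 56).
d = |(-32)·(-14) + (-32)·13 + 56·(-3) − (-88)| / √(1024 + 1024 + 3136) = |-48| / 72 = 2/3.

2/3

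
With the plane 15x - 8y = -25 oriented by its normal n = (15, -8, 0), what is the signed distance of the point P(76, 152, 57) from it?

n·P − (-25) = -51.
|n| = 17, so the signed distance is -51/17 = -3.

-3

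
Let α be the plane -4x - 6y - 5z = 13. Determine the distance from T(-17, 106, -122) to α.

d = |(-4)·(-17) + (-6)·106 + (-5)·(-122) − 13| / √(16 + 36 + 25) = |29| / √77 = 29/√77.

29/√77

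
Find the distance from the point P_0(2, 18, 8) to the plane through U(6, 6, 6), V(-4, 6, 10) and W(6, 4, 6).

2/√29

UV = (-10, 0, 4) and UW = (0, -2, 0), so a normal is n = UV × UW = (8, 0, 20).
Then n·(2, 18, 8) - 168 = 8.
|n| = √(64 + 0 + 400) = 4√29, so the distance is |8|/(4√29) = 2/√29.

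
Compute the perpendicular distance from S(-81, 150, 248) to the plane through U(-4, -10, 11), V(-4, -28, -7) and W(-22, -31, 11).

7

UV = (0, -18, -18) and UW = (-18, -21, 0), so a normal is n = UV × UW = (-378, 324, -324).
d = |(-378)·(-81) + 324·150 + (-324)·248 − (-5292)| / √(142884 + 104976 + 104976) = |4158| / 594 = 7.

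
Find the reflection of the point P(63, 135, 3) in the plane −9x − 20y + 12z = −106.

(-27, -65, 123)

n = (−9, −20, 12), |n|² = 625, n·P − (-106) = -3125, so t = -3125/625 = -5.
Foot F = P − (-5)·n = (18, 35, 63); the reflection is 2F − P = (−27, −65, 123).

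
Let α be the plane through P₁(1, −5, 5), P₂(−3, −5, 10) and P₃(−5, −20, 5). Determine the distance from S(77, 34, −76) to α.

22/(3√5)

P₁P₂ = (−4, 0, 5) and P₁P₃ = (−6, −15, 0), so a normal is n = P₁P₂ × P₁P₃ = (75, −30, 60).
Then n·(77, 34, −76) − 525 = −330.
|n| = √(5625 + 900 + 3600) = 45√5, so the distance is |-330|/(45√5) = 22√5/15.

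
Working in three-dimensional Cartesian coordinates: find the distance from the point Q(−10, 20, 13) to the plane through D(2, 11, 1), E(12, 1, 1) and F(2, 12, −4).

DE = (10, −10, 0) and DF = (0, 1, −5), so a normal is n = DE × DF = (50, 50, 10).
n = (50, 50, 10); n·P − 660 = -30; |n| = 10√51; distance = 30/(10√51) = 3/√51.

√51/17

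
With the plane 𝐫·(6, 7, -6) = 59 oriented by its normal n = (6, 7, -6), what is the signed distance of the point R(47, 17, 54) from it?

n·R − 59 = 18.
|n| = 11, so the signed distance is 18/11.

18/11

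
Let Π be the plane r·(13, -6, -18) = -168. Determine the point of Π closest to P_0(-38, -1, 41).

(-12, -13, 5)

The perpendicular from P_0 has direction n = (13, -6, -18): r = (-38, -1, 41) + λ(13, -6, -18).
Substitute into the plane: n·(P_0 + λn) = -168 gives -1226 + 529λ = -168, so λ = 2.
Foot = (-38, -1, 41) + 2·(13, -6, -18) = (-12, -13, 5).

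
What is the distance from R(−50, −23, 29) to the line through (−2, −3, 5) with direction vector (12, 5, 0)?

24

Direction vector d = (12, 5, 0).
AP = (−48, −20, 24); AP·d = -676, |AP|² = 3280, |d|² = 169.
distance² = |AP|² − (AP·d)²/|d|² = 3280 − 456976/169 = 576, so the distance is 24.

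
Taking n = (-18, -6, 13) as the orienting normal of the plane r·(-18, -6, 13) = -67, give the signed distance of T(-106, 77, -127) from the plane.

n·T − (-67) = -138.
|n| = 23, so the signed distance is -138/23 = -6.

-6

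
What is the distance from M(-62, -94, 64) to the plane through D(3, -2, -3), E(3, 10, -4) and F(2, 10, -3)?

4

DE = (0, 12, -1) and DF = (-1, 12, 0), so a normal is n = DE × DF = (12, 1, 12).
Then n·(-62, -94, 64) - (-2) = -68.
|n| = √(144 + 1 + 144) = 17, so the distance is |-68|/17 = 4.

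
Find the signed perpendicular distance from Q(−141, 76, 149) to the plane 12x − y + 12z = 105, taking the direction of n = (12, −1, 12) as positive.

n·Q − 105 = -85.
|n| = 17, so the signed distance is -85/17 = -5.

-5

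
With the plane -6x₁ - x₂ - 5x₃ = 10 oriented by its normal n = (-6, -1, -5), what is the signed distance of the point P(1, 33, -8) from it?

n·P − 10 = -9.
|n| = √62, so the signed distance is -9/√62.

-9/√62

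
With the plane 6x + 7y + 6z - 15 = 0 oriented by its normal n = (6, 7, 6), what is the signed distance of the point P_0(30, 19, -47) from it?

n·P_0 − 15 = 16.
|n| = 11, so the signed distance is 16/11.

16/11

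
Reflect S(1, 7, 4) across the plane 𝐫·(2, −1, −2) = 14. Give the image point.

n = (2, −1, −2), |n|² = 9, n·S − 14 = -27, so t = -27/9 = -3.
Foot F = S − (-3)·n = (7, 4, −2); the reflection is 2F − S = (13, 1, −8).

(13, 1, -8)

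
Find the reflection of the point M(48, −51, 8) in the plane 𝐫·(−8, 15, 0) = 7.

With n = (−8, 15, 0), the signed offset is (n·M − 7)/|n|² = -1156/289 = -4.
M' = M − 2t·n = (48, −51, 8) − (-8)·(−8, 15, 0) = (−16, 69, 8).

(-16, 69, 8)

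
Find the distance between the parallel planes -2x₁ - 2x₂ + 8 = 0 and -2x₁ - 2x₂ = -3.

With common normal n = (-2, -2, 0) (|n| = 2√2), the distance is |(-8) − (-3)|/|n| = 5/(2√2) = 5√2/4.

5/(2√2)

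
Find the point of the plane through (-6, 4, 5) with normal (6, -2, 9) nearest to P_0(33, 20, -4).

The perpendicular from P_0 has direction n = (6, -2, 9): r = (33, 20, -4) + λ(6, -2, 9).
Substitute into the plane: n·(P_0 + λn) = 1 gives 122 + 121λ = 1, so λ = -1.
Foot = (33, 20, -4) + (-1)·(6, -2, 9) = (27, 22, -13).

(27, 22, -13)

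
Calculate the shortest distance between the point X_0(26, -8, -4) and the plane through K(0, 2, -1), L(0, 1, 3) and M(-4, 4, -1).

KL = (0, -1, 4) and KM = (-4, 2, 0), so a normal is n = KL × KM = (-8, -16, -4).
d = |(-8)·26 + (-16)·(-8) + (-4)·(-4) − (-28)| / √(64 + 256 + 16) = |-36| / (4√21) = 3√21/7.

3√21/7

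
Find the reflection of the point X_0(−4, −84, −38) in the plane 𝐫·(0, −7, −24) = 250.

(-4, -56, 58)

With n = (0, −7, −24), the signed offset is (n·X_0 − 250)/|n|² = 1250/625 = 2.
X_0' = X_0 − 2t·n = (−4, −84, −38) − 4·(0, −7, −24) = (−4, −56, 58).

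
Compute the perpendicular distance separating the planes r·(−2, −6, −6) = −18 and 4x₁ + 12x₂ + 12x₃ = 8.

Divide the second equation by -2 to match normals: −2x₁ − 6x₂ − 6x₃ = -4.
Both planes have normal n = (−2, −6, −6), |n| = 2√19. Any point on the first plane is at distance |(-4) − (-18)|/|n| = 14/(2√19) = 7√19/19 from the second.

7/√19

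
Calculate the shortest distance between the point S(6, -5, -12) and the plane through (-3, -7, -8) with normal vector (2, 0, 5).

The plane has equation n·(r − (-3, -7, -8)) = 0, i.e. n·r = -46.
Then n·(6, -5, -12) - (-46) = -2.
|n| = √(4 + 0 + 25) = √29, so the distance is |-2|/√29 = 2√29/29.

2√29/29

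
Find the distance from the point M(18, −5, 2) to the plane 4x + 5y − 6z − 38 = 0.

3√77/77

n = (4, 5, −6); n·P − 38 = -3; |n| = √77; distance = 3/√77.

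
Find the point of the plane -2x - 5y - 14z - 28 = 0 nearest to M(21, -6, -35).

(25, 4, -7)

The perpendicular from M has direction n = (-2, -5, -14): r = (21, -6, -35) + λ(-2, -5, -14).
Substitute into the plane: n·(M + λn) = 28 gives 478 + 225λ = 28, so λ = -2.
Foot = (21, -6, -35) + (-2)·(-2, -5, -14) = (25, 4, -7).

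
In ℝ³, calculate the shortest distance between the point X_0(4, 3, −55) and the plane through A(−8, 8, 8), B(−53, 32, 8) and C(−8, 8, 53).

21/17

AB = (−45, 24, 0) and AC = (0, 0, 45), so a normal is n = AB × AC = (1080, 2025, 0).
n = (1080, 2025, 0); n·P − 7560 = 2835; |n| = 2295; distance = 2835/2295 = 21/17.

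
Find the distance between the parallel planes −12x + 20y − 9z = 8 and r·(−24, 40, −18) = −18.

Divide the second equation by 2 to match normals: −12x + 20y − 9z = -9.
Both planes have normal n = (−12, 20, −9), |n| = 25. Any point on the first plane is at distance |(-9) − 8|/|n| = 17/25 from the second.

17/25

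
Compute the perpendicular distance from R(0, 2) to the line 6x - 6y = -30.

3√2/2

d = |6·0 + (-6)·2 − (-30)| / √(36 + 36) = |18|/(6√2) = 3/√2.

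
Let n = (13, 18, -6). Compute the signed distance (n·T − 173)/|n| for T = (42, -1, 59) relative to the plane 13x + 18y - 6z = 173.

n·T − 173 = 1.
|n| = 23, so the signed distance is 1/23.

1/23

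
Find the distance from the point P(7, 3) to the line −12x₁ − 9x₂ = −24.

29/5

d = |(-12)·7 + (-9)·3 − (-24)| / √(144 + 81) = |-87|/15 = 29/5.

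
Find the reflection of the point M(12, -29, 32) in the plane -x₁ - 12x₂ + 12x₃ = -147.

(18, 43, -40)

With n = (-1, -12, 12), the signed offset is (n·M − (-147))/|n|² = 867/289 = 3.
M' = M − 2t·n = (12, -29, 32) − 6·(-1, -12, 12) = (18, 43, -40).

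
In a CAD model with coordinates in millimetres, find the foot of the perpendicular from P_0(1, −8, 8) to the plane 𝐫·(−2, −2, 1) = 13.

(3, -6, 7)

n = (−2, −2, 1), |n|² = 9, and n·P_0 − 13 = 9.
t = 9/9 = 1, so the foot is P_0 − t·n = (1, −8, 8) − 1·(−2, −2, 1) = (3, −6, 7).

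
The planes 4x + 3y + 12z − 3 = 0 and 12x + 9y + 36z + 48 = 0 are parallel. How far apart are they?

Divide the second equation by 3 to match normals: 4x + 3y + 12z = -16.
With common normal n = (4, 3, 12) (|n| = 13), the distance is |3 − (-16)|/|n| = 19/13.

19/13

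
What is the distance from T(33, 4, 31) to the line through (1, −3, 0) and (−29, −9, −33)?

3

A direction vector is d = (−30, −6, −33).
AP = (32, 7, 31); AP·d = -2025, |AP|² = 2034, |d|² = 2025.
distance² = |AP|² − (AP·d)²/|d|² = 2034 − 4100625/2025 = 9, so the distance is 3.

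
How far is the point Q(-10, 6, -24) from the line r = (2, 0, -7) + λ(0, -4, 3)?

Direction vector d = (0, -4, 3).
AP = (-12, 6, -17), and AP × d = (-50, 36, 48).
|AP × d|² = 6100 and |d|² = 25, so the distance is √(6100/25) = √244 = 2√61.

2√61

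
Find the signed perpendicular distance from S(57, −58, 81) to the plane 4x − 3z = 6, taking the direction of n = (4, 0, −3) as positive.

n·S − 6 = -21.
|n| = 5, so the signed distance is -21/5.

-21/5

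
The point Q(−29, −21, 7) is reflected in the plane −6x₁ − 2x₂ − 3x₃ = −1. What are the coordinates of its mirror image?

With n = (−6, −2, −3), the signed offset is (n·Q − (-1))/|n|² = 196/49 = 4.
Q' = Q − 2t·n = (−29, −21, 7) − 8·(−6, −2, −3) = (19, −5, 31).

(19, -5, 31)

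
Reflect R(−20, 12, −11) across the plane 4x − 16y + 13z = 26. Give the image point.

With n = (4, −16, 13), the signed offset is (n·R − 26)/|n|² = -441/441 = -1.
R' = R − 2t·n = (−20, 12, −11) − (-2)·(4, −16, 13) = (−12, −20, 15).

(-12, -20, 15)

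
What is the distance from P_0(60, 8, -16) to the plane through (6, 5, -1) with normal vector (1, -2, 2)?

6

The plane has equation n·(r − (6, 5, -1)) = 0, i.e. n·r = -6.
n = (1, -2, 2); n·P − (-6) = 18; |n| = 3; distance = 18/3 = 6.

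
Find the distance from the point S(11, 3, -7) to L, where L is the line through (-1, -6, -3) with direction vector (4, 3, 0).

Direction vector d = (4, 3, 0).
AP = (12, 9, -4), and AP × d = (12, -16, 0).
|AP × d|² = 400 and |d|² = 25, so the distance is √(400/25) = √16 = 4.

4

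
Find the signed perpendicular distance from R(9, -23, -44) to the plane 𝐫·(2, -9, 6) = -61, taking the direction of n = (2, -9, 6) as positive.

n·R − (-61) = 22.
|n| = 11, so the signed distance is 22/11 = 2.

2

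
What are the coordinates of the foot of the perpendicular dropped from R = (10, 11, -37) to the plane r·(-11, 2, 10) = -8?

(-12, 15, -17)

The perpendicular from R has direction n = (-11, 2, 10): r = (10, 11, -37) + t(-11, 2, 10).
Substitute into the plane: n·(R + tn) = -8 gives -458 + 225t = -8, so t = 2.
Foot = (10, 11, -37) + 2·(-11, 2, 10) = (-12, 15, -17).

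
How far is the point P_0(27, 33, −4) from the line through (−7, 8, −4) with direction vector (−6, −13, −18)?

Direction vector d = (−6, −13, −18).
AP = (34, 25, 0), and AP × d = (−450, 612, −292).
|AP × d|² = 662308 and |d|² = 529, so the distance is √(662308/529) = √1252 = 2√313.

2√313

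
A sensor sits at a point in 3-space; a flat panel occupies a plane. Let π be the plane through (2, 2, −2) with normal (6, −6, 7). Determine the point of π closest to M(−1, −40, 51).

(-31, -10, 16)

n = (6, −6, 7), |n|² = 121, and n·M − (-14) = 605.
t = 605/121 = 5, so the foot is M − t·n = (−1, −40, 51) − 5·(6, −6, 7) = (−31, −10, 16).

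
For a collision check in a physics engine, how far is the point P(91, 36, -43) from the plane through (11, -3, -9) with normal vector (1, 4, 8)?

The plane has equation n·(r − (11, -3, -9)) = 0, i.e. n·r = -73.
d = |1·91 + 4·36 + 8·(-43) − (-73)| / √(1 + 16 + 64) = |-36| / 9 = 4.

4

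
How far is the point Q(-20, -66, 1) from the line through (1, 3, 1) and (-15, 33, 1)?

A direction vector is d = (-16, 30, 0).
AP = (-21, -69, 0), and AP × d = (0, 0, -1734).
|AP × d|² = 3006756 and |d|² = 1156, so the distance is √(3006756/1156) = √2601 = 51.

51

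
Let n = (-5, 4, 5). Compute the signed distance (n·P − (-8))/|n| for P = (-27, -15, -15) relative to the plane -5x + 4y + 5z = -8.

8/√66

n·P − (-8) = 8.
|n| = √66, so the signed distance is 8/√66.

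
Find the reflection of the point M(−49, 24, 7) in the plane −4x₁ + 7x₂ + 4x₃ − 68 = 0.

n = (−4, 7, 4), |n|² = 81, n·M − 68 = 324, so t = 324/81 = 4.
Foot F = M − 4·n = (−33, −4, −9); the reflection is 2F − M = (−17, −32, −25).

(-17, -32, -25)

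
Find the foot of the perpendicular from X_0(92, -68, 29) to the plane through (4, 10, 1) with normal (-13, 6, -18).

(40, -44, -43)

The perpendicular from X_0 has direction n = (-13, 6, -18): r = (92, -68, 29) + t(-13, 6, -18).
Substitute into the plane: n·(X_0 + tn) = -10 gives -2126 + 529t = -10, so t = 4.
Foot = (92, -68, 29) + 4·(-13, 6, -18) = (40, -44, -43).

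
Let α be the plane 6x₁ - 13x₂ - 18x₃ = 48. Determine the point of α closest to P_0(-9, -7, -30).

(-15, 6, -12)

n = (6, -13, -18), |n|² = 529, and n·P_0 − 48 = 529.
t = 529/529 = 1, so the foot is P_0 − t·n = (-9, -7, -30) − 1·(6, -13, -18) = (-15, 6, -12).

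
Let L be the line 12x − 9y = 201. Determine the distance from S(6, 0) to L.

d = |12·6 + (-9)·0 − 201| / √(144 + 81) = |-129|/15 = 43/5.

43/5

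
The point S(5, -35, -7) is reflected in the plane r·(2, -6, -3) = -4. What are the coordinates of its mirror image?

With n = (2, -6, -3), the signed offset is (n·S − (-4))/|n|² = 245/49 = 5.
S' = S − 2t·n = (5, -35, -7) − 10·(2, -6, -3) = (-15, 25, 23).

(-15, 25, 23)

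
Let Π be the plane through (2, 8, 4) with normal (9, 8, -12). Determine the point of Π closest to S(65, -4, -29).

n = (9, 8, -12), |n|² = 289, and n·S − 34 = 867.
t = 867/289 = 3, so the foot is S − t·n = (65, -4, -29) − 3·(9, 8, -12) = (38, -28, 7).

(38, -28, 7)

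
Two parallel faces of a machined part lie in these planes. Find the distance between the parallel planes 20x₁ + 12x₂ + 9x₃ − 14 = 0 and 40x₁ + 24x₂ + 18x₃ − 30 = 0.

Divide the second equation by 2 to match normals: 20x₁ + 12x₂ + 9x₃ = 15.
With common normal n = (20, 12, 9) (|n| = 25), the distance is |14 − 15|/|n| = 1/25.

1/25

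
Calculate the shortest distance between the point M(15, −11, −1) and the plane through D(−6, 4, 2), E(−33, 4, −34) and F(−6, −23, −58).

21/25

DE = (−27, 0, −36) and DF = (0, −27, −60), so a normal is n = DE × DF = (−972, −1620, 729).
n = (−972, −1620, 729); n·P − 810 = 1701; |n| = 2025; distance = 1701/2025 = 21/25.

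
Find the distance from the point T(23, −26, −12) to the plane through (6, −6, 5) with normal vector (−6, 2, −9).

The plane has equation n·(r − (6, −6, 5)) = 0, i.e. n·r = -93.
d = |(-6)·23 + 2·(-26) + (-9)·(-12) − (-93)| / √(36 + 4 + 81) = |11| / 11 = 1.

1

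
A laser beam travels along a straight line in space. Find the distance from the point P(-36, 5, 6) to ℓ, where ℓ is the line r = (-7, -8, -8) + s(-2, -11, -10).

Direction vector d = (-2, -11, -10).
AP = (-29, 13, 14); AP·d = -225, |AP|² = 1206, |d|² = 225.
distance² = |AP|² − (AP·d)²/|d|² = 1206 − 50625/225 = 981, so the distance is 3√109.

3√109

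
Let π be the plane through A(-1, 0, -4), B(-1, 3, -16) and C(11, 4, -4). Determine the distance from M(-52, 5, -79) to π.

3

AB = (0, 3, -12) and AC = (12, 4, 0), so a normal is n = AB × AC = (48, -144, -36).
n = (48, -144, -36); n·P − 96 = -468; |n| = 156; distance = 468/156 = 3.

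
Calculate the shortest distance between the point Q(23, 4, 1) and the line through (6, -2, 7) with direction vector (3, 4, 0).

Direction vector d = (3, 4, 0).
AP = (17, 6, -6); AP·d = 75, |AP|² = 361, |d|² = 25.
distance² = |AP|² − (AP·d)²/|d|² = 361 − 5625/25 = 136, so the distance is 2√34.

2√34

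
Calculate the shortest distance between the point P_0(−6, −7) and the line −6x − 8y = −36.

d = |(-6)·(-6) + (-8)·(-7) − (-36)| / √(36 + 64) = |128|/10 = 64/5.

64/5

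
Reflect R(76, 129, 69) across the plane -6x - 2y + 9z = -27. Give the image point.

With n = (-6, -2, 9), the signed offset is (n·R − (-27))/|n|² = -66/121 = -6/11.
R' = R − 2t·n = (76, 129, 69) − (-12/11)·(-6, -2, 9) = (764/11, 1395/11, 867/11).

(764/11, 1395/11, 867/11)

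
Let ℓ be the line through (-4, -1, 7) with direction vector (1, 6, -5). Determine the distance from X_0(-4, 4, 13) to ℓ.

Direction vector d = (1, 6, -5).
AP = (0, 5, 6); AP·d = 0, |AP|² = 61, |d|² = 62.
distance² = |AP|² − (AP·d)²/|d|² = 61 − 0/62 = 61, so the distance is √61.

√61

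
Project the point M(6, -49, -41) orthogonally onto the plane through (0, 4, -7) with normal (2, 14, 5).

The perpendicular from M has direction n = (2, 14, 5): r = (6, -49, -41) + t(2, 14, 5).
Substitute into the plane: n·(M + tn) = 21 gives -879 + 225t = 21, so t = 4.
Foot = (6, -49, -41) + 4·(2, 14, 5) = (14, 7, -21).

(14, 7, -21)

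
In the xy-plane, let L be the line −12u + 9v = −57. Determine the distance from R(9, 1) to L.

The normal to the line is n = (−12, 9) with |n| = 15.
|n·R − (-57)| = |-99 − (-57)| = 42, so the distance is 42/15 = 14/5.

14/5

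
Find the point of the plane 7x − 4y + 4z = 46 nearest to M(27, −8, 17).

(6, 4, 5)

The perpendicular from M has direction n = (7, −4, 4): r = (27, −8, 17) + μ(7, −4, 4).
Substitute into the plane: n·(M + μn) = 46 gives 289 + 81μ = 46, so μ = -3.
Foot = (27, −8, 17) + (-3)·(7, −4, 4) = (6, 4, 5).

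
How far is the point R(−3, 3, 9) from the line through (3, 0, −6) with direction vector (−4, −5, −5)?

2√51

Direction vector d = (−4, −5, −5).
AP = (−6, 3, 15); AP·d = -66, |AP|² = 270, |d|² = 66.
distance² = |AP|² − (AP·d)²/|d|² = 270 − 4356/66 = 204, so the distance is 2√51.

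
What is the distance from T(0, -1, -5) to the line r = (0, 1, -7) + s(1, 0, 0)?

2√2

Direction vector d = (1, 0, 0).
AP = (0, -2, 2), and AP × d = (0, 2, 2).
|AP × d|² = 8 and |d|² = 1, so the distance is √8 = 2√2.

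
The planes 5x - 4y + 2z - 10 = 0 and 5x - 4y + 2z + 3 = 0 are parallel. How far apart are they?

13/(3√5)

With common normal n = (5, -4, 2) (|n| = 3√5), the distance is |10 − (-3)|/|n| = 13/(3√5).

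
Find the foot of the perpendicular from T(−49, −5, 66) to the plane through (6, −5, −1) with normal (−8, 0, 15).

(-9, -5, -9)

n = (−8, 0, 15), |n|² = 289, and n·T − (-63) = 1445.
t = 1445/289 = 5, so the foot is T − t·n = (−49, −5, 66) − 5·(−8, 0, 15) = (−9, −5, −9).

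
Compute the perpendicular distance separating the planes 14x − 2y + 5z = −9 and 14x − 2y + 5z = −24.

1

Both planes have normal n = (14, −2, 5), |n| = 15. Any point on the first plane is at distance |(-24) − (-9)|/|n| = 15/15 = 1 from the second.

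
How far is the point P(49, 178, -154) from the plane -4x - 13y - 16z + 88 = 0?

d = |(-4)·49 + (-13)·178 + (-16)·(-154) − (-88)| / √(16 + 169 + 256) = |42| / 21 = 2.

2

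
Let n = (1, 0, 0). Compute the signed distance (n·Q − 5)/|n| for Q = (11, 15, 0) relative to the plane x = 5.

n·Q − 5 = 6.
|n| = 1, so the signed distance is 6/1 = 6.

6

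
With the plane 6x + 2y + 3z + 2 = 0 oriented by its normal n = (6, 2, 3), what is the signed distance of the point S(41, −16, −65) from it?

n·S − (-2) = 21.
|n| = 7, so the signed distance is 21/7 = 3.

3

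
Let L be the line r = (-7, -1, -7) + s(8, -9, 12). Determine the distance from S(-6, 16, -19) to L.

√145

Direction vector d = (8, -9, 12).
AP = (1, 17, -12); AP·d = -289, |AP|² = 434, |d|² = 289.
distance² = |AP|² − (AP·d)²/|d|² = 434 − 83521/289 = 145, so the distance is √145.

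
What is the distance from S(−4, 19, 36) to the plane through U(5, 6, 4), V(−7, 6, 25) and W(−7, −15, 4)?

13/9

UV = (−12, 0, 21) and UW = (−12, −21, 0), so a normal is n = UV × UW = (441, −252, 252).
d = |441·(-4) + (-252)·19 + 252·36 − 1701| / √(194481 + 63504 + 63504) = |819| / 567 = 13/9.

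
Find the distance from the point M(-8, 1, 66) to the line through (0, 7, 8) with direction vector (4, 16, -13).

10√17

Direction vector d = (4, 16, -13).
AP = (-8, -6, 58), and AP × d = (-850, 128, -104).
|AP × d|² = 749700 and |d|² = 441, so the distance is √(749700/441) = √1700 = 10√17.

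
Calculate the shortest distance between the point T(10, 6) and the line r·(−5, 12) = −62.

The normal to the line is n = (−5, 12) with |n| = 13.
|n·T − (-62)| = |22 − (-62)| = 84, so the distance is 84/13.

84/13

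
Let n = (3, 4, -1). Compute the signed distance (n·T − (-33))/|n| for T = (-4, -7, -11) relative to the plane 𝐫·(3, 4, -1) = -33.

2√26/13

n·T − (-33) = 4.
|n| = √26, so the signed distance is 2√26/13.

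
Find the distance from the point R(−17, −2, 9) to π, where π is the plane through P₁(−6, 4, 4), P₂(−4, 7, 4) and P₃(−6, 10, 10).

P₁P₂ = (2, 3, 0) and P₁P₃ = (0, 6, 6), so a normal is n = P₁P₂ × P₁P₃ = (18, −12, 12).
d = |18·(-17) + (-12)·(-2) + 12·9 − (-108)| / √(324 + 144 + 144) = |-66| / (6√17) = 11/√17.

11√17/17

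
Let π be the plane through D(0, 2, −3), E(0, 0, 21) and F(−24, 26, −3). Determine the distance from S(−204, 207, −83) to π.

DE = (0, −2, 24) and DF = (−24, 24, 0), so a normal is n = DE × DF = (−576, −576, −48).
Then n·(−204, 207, −83) − (−1008) = 3264.
|n| = √(331776 + 331776 + 2304) = 816, so the distance is |3264|/816 = 4.

4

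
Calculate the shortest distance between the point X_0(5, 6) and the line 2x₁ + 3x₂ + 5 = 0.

d = |2·5 + 3·6 − (-5)| / √(4 + 9) = |33|/√13 = 33/√13.

33√13/13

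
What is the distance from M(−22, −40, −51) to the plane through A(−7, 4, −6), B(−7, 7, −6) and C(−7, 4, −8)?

AB = (0, 3, 0) and AC = (0, 0, −2), so a normal is n = AB × AC = (−6, 0, 0).
d = |(-6)·(-22) − 42| / √(36 + 0 + 0) = |90| / 6 = 15.

15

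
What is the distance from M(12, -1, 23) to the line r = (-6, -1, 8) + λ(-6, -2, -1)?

6√5

Direction vector d = (-6, -2, -1).
AP = (18, 0, 15), and AP × d = (30, -72, -36).
|AP × d|² = 7380 and |d|² = 41, so the distance is √(7380/41) = √180 = 6√5.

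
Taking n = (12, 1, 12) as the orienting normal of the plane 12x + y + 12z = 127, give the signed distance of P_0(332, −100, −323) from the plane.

-7

n·P_0 − 127 = -119.
|n| = 17, so the signed distance is -119/17 = -7.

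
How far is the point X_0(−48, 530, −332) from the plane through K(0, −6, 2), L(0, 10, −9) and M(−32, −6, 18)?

8

KL = (0, 16, −11) and KM = (−32, 0, 16), so a normal is n = KL × KM = (256, 352, 512).
d = |256·(-48) + 352·530 + 512·(-332) − (-1088)| / √(65536 + 123904 + 262144) = |5376| / 672 = 8.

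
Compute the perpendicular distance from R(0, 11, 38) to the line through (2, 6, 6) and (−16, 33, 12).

A direction vector is d = (−18, 27, 6).
AP = (−2, 5, 32); AP·d = 363, |AP|² = 1053, |d|² = 1089.
distance² = |AP|² − (AP·d)²/|d|² = 1053 − 131769/1089 = 932, so the distance is 2√233.

2√233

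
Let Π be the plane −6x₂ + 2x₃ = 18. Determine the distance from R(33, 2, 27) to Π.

6√10/5

d = |(-6)·2 + 2·27 − 18| / √(0 + 36 + 4) = |24| / (2√10) = 6√10/5.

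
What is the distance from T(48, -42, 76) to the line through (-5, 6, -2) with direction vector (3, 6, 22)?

Direction vector d = (3, 6, 22).
AP = (53, -48, 78), and AP × d = (-1524, -932, 462).
|AP × d|² = 3404644 and |d|² = 529, so the distance is √(3404644/529) = √6436 = 2√1609.

2√1609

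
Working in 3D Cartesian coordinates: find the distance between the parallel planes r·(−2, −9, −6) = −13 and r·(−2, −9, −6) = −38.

25/11

With common normal n = (−2, −9, −6) (|n| = 11), the distance is |(-13) − (-38)|/|n| = 25/11.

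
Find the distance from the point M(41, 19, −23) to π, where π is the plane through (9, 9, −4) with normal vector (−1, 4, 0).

8/√17

The plane has equation n·(r − (9, 9, −4)) = 0, i.e. n·r = 27.
Then n·(41, 19, −23) − 27 = 8.
|n| = √(1 + 16 + 0) = √17, so the distance is |8|/√17 = 8/√17.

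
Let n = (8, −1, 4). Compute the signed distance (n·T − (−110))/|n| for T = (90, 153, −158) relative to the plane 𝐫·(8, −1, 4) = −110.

n·T − (-110) = 45.
|n| = 9, so the signed distance is 45/9 = 5.

5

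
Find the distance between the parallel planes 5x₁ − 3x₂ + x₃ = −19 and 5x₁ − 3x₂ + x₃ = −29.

2√35/7

Both planes have normal n = (5, −3, 1), |n| = √35. Any point on the first plane is at distance |(-29) − (-19)|/|n| = 10/√35 from the second.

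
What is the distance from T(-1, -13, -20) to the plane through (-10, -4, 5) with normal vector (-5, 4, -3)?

3√2/5

The plane has equation n·(r − (-10, -4, 5)) = 0, i.e. n·r = 19.
d = |(-5)·(-1) + 4·(-13) + (-3)·(-20) − 19| / √(25 + 16 + 9) = |-6| / (5√2) = 3√2/5.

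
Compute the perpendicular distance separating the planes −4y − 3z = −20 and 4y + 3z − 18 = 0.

2/5

Divide the second equation by -1 to match normals: −4y − 3z = -18.
Both planes have normal n = (0, −4, −3), |n| = 5. Any point on the first plane is at distance |(-18) − (-20)|/|n| = 2/5 from the second.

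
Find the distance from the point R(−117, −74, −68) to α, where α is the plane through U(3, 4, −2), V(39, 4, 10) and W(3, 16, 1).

6

UV = (36, 0, 12) and UW = (0, 12, 3), so a normal is n = UV × UW = (−144, −108, 432).
n = (−144, −108, 432); n·P − (-1728) = -2808; |n| = 468; distance = 2808/468 = 6.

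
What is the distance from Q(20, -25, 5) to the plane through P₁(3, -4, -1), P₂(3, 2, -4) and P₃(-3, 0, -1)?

1

P₁P₂ = (0, 6, -3) and P₁P₃ = (-6, 4, 0), so a normal is n = P₁P₂ × P₁P₃ = (12, 18, 36).
d = |12·20 + 18·(-25) + 36·5 − (-72)| / √(144 + 324 + 1296) = |42| / 42 = 1.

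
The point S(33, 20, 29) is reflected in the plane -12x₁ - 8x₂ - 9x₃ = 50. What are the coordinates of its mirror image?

(-39, -28, -25)

n = (-12, -8, -9), |n|² = 289, n·S − 50 = -867, so t = -867/289 = -3.
Foot F = S − (-3)·n = (-3, -4, 2); the reflection is 2F − S = (-39, -28, -25).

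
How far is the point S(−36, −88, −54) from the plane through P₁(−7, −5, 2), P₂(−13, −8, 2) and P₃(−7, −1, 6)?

25/3

P₁P₂ = (−6, −3, 0) and P₁P₃ = (0, 4, 4), so a normal is n = P₁P₂ × P₁P₃ = (−12, 24, −24).
d = |(-12)·(-36) + 24·(-88) + (-24)·(-54) − (-84)| / √(144 + 576 + 576) = |-300| / 36 = 25/3.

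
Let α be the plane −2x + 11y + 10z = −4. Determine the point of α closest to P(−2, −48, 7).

n = (−2, 11, 10), |n|² = 225, and n·P − (-4) = -450.
t = -450/225 = -2, so the foot is P − t·n = (−2, −48, 7) − (-2)·(−2, 11, 10) = (−6, −26, 27).

(-6, -26, 27)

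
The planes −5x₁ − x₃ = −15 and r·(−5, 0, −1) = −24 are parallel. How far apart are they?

Both planes have normal n = (−5, 0, −1), |n| = √26. Any point on the first plane is at distance |(-24) − (-15)|/|n| = 9/√26 from the second.

9√26/26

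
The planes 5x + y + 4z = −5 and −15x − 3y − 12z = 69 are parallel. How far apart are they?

Divide the second equation by -3 to match normals: 5x + y + 4z = -23.
With common normal n = (5, 1, 4) (|n| = √42), the distance is |(-5) − (-23)|/|n| = 18/√42 = 3√42/7.

3√42/7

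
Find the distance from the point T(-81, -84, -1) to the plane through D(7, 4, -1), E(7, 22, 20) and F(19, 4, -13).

8

DE = (0, 18, 21) and DF = (12, 0, -12), so a normal is n = DE × DF = (-216, 252, -216).
Then n·(-81, -84, -1) - (-288) = -3168.
|n| = √(46656 + 63504 + 46656) = 396, so the distance is |-3168|/396 = 8.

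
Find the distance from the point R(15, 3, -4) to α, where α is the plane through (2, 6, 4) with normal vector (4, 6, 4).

The plane has equation n·(r − (2, 6, 4)) = 0, i.e. n·r = 60.
Then n·(15, 3, -4) - 60 = 2.
|n| = √(16 + 36 + 16) = 2√17, so the distance is |2|/(2√17) = √17/17.

1/√17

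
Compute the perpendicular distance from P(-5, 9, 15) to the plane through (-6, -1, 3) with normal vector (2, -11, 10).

4/5

The plane has equation n·(r − (-6, -1, 3)) = 0, i.e. n·r = 29.
d = |2·(-5) + (-11)·9 + 10·15 − 29| / √(4 + 121 + 100) = |12| / 15 = 4/5.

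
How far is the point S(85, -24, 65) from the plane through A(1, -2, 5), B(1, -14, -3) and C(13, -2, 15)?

AB = (0, -12, -8) and AC = (12, 0, 10), so a normal is n = AB × AC = (-120, -96, 144).
d = |(-120)·85 + (-96)·(-24) + 144·65 − 792| / √(14400 + 9216 + 20736) = |672| / (24√77) = 28/√77.

4√77/11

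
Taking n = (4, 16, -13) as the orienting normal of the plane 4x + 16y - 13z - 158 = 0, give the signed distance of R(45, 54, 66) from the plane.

4/3

n·R − 158 = 28.
|n| = 21, so the signed distance is 28/21 = 4/3.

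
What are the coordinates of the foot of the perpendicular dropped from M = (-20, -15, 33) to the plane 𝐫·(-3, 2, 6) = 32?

(-8, -23, 9)

n = (-3, 2, 6), |n|² = 49, and n·M − 32 = 196.
t = 196/49 = 4, so the foot is M − t·n = (-20, -15, 33) − 4·(-3, 2, 6) = (-8, -23, 9).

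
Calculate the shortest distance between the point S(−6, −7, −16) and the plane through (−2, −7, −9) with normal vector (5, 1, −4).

4√42/21

The plane has equation n·(r − (−2, −7, −9)) = 0, i.e. n·r = 19.
Then n·(−6, −7, −16) − 19 = 8.
|n| = √(25 + 1 + 16) = √42, so the distance is |8|/√42 = 4√42/21.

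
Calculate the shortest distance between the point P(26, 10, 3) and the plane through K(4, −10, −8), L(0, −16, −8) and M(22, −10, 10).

7√22/22

KL = (−4, −6, 0) and KM = (18, 0, 18), so a normal is n = KL × KM = (−108, 72, 108).
Then n·(26, 10, 3) − (−2016) = 252.
|n| = √(11664 + 5184 + 11664) = 36√22, so the distance is |252|/(36√22) = 7√22/22.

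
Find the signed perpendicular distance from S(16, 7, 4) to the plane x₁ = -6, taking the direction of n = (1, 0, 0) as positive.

n·S − (-6) = 22.
|n| = 1, so the signed distance is 22/1 = 22.

22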